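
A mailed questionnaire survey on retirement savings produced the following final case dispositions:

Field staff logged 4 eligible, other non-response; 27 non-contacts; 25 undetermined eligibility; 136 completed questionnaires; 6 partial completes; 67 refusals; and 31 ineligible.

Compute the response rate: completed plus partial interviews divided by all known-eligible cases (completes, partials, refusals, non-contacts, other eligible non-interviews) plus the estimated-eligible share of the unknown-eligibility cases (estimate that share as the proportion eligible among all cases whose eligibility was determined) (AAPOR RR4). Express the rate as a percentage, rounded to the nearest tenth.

Numerator → 136 + 6 = 142
Known eligible → 136 + 6 + 67 + 27 + 4 = 240
e = 240 / (240 + 31) = 240 / 271 = 0.8856
Eligible share of unknowns → 0.8856 × 25 = 22.14
Base → 240 + 22.14 = 262.14
RR4 = 142 / 262.14 = 0.5417

54.2%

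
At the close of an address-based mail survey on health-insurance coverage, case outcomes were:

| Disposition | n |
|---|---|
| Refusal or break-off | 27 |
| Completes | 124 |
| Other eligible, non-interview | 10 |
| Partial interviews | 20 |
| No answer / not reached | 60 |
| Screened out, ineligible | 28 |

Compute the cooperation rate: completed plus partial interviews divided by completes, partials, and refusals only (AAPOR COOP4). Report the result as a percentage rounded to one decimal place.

84.2%

Numerator: 124 + 20 = 144
Denominator: 124 + 20 + 27 = 171
COOP4 = 144 / 171 = 0.8421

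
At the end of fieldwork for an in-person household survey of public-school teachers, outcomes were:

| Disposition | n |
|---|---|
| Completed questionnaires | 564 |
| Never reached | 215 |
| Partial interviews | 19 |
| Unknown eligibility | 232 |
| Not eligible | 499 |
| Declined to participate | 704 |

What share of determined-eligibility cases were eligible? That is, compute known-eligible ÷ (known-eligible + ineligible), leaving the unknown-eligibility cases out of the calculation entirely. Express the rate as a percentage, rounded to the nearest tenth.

75.1%

Eligible (known) = 564 + 19 + 704 + 215 = 1502
e = 1502 / (1502 + 499) = 1502 / 2001 = 0.7506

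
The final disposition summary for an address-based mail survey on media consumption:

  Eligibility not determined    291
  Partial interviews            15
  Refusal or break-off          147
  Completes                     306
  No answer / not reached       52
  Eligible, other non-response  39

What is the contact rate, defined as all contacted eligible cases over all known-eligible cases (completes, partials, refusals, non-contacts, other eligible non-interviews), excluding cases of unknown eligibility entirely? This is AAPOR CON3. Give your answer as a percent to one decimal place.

90.7%

Numerator: 306 + 15 + 147 + 39 = 507
Denom: 306 + 15 + 147 + 52 + 39 = 559
CON3 = 507 / 559 = 0.9070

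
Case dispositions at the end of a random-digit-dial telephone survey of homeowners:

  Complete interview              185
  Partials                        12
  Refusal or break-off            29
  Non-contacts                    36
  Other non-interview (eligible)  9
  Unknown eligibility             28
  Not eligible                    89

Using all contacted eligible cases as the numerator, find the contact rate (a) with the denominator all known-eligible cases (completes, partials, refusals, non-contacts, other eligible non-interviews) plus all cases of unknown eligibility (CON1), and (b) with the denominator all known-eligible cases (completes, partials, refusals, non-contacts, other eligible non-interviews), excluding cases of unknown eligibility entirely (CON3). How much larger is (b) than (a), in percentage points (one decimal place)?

Top = 185 + 12 + 29 + 9 = 235
Base = 185 + 12 + 29 + 36 + 9 + 28 = 299
CON1 = 235 / 299 = 0.7860
Base = 185 + 12 + 29 + 36 + 9 = 271
CON3 = 235 / 271 = 0.8672
Difference = 86.72 − 78.60 = 8.12 percentage points

8.1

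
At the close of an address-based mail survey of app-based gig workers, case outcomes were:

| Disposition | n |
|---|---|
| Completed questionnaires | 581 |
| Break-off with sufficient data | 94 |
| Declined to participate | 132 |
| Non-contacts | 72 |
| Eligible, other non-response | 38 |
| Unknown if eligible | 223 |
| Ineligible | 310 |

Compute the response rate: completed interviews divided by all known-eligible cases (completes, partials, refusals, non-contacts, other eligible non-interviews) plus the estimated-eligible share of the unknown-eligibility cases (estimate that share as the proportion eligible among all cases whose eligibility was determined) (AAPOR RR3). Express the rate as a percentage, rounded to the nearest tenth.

53.6%

Numerator: 581
Eligible (known): 581 + 94 + 132 + 72 + 38 = 917
e = 917 / (917 + 310) = 917 / 1227 = 0.7474
Estimated eligible among unknowns: 0.7474 × 223 = 166.67
Denominator: 917 + 166.67 = 1083.67
RR3 = 581 / 1083.67 = 0.5361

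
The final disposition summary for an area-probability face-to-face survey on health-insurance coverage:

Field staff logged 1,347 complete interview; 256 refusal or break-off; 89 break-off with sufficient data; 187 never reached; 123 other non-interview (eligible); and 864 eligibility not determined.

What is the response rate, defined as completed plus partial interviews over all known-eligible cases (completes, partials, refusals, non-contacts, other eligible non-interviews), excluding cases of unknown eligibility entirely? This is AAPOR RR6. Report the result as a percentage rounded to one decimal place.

71.7%

Numerator → 1347 + 89 = 1436
Denom → 1347 + 89 + 256 + 187 + 123 = 2002
RR6 = 1436 / 2002 = 0.7173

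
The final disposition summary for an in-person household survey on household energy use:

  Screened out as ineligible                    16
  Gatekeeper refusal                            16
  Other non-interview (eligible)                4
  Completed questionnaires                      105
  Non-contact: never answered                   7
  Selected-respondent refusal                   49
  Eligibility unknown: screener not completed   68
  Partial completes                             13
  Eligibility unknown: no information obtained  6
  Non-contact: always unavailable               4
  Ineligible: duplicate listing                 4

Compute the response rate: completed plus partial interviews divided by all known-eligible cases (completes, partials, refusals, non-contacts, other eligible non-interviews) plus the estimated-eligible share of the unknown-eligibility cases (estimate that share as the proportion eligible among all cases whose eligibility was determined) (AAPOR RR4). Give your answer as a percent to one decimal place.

44.5%

Declined to participate = 16 + 49 = 65
No answer / not reached = 7 + 4 = 11
Unknown eligibility = 68 + 6 = 74
Not eligible = 16 + 4 = 20
Num = 105 + 13 = 118
Eligible (known) = 105 + 13 + 65 + 11 + 4 = 198
e = 198 / (198 + 20) = 198 / 218 = 0.9083
Estimated eligible among unknowns = 0.9083 × 74 = 67.21
Denominator = 198 + 67.21 = 265.21
RR4 = 118 / 265.21 = 0.4449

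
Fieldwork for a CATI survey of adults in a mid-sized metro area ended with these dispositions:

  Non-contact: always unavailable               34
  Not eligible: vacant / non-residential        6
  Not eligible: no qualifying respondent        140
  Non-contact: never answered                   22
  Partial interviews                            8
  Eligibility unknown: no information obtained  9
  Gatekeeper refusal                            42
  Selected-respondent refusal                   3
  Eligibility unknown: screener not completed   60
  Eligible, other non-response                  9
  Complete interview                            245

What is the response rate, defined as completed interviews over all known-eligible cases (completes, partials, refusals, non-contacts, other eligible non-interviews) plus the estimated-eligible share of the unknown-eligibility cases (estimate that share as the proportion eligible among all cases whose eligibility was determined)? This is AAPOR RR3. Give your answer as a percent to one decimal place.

Refusal or break-off = 42 + 3 = 45
Non-contacts = 22 + 34 = 56
Eligibility not determined = 60 + 9 = 69
Ineligible = 140 + 6 = 146
Top → 245
Determined eligible → 245 + 8 + 45 + 56 + 9 = 363
e = 363 / (363 + 146) = 363 / 509 = 0.7132
Eligible share of unknowns → 0.7132 × 69 = 49.21
Base → 363 + 49.21 = 412.21
RR3 = 245 / 412.21 = 0.5944

59.4%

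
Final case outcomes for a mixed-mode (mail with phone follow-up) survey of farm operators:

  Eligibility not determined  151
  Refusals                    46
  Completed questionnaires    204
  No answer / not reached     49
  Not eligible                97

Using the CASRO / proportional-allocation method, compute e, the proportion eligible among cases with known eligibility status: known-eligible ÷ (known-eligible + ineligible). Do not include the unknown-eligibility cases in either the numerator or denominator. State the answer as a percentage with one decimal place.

75.5%

Eligible (known) = 204 + 46 + 49 = 299
e = 299 / (299 + 97) = 299 / 396 = 0.7551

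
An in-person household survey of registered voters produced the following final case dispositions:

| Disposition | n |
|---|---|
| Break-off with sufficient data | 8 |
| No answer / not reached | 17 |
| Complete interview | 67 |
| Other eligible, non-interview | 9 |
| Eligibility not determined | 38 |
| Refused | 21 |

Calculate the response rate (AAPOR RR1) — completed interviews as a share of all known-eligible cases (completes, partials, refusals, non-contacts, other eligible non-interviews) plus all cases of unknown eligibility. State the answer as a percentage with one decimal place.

Numerator = 67
Denominator = 67 + 8 + 21 + 17 + 9 + 38 = 160
RR1 = 67 / 160 = 0.4188

41.9%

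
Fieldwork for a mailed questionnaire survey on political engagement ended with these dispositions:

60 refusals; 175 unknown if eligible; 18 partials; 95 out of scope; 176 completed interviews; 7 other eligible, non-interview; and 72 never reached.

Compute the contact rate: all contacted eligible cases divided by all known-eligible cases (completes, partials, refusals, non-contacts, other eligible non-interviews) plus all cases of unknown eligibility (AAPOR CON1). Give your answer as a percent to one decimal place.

Top = 176 + 18 + 60 + 7 = 261
Base = 176 + 18 + 60 + 72 + 7 + 175 = 508
CON1 = 261 / 508 = 0.5138

51.4%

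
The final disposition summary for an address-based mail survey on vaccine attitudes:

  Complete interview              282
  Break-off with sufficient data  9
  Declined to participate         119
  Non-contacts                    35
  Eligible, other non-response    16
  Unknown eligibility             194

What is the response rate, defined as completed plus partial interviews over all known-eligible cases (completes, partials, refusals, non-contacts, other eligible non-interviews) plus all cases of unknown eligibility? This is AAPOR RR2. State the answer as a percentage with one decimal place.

Numerator: 282 + 9 = 291
Base: 282 + 9 + 119 + 35 + 16 + 194 = 655
RR2 = 291 / 655 = 0.4443

44.4%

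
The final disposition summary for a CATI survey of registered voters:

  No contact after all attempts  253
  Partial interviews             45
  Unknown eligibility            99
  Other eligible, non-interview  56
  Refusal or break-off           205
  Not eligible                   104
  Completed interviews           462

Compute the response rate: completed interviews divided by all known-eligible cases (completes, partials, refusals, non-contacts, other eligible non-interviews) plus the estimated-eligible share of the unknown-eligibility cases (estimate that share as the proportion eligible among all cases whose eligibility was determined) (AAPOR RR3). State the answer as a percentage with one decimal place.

Top → 462
Known eligible → 462 + 45 + 205 + 253 + 56 = 1021
e = 1021 / (1021 + 104) = 1021 / 1125 = 0.9076
Eligible share of unknowns → 0.9076 × 99 = 89.85
Base → 1021 + 89.85 = 1110.85
RR3 = 462 / 1110.85 = 0.4159

41.6%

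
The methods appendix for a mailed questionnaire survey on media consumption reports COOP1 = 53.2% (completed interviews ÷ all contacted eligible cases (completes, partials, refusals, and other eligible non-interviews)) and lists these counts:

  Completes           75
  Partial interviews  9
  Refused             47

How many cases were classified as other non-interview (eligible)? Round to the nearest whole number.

10

COOP1 = 75 / D = 0.532
D = 75 / 0.532 = 141.0
Other denominator terms total 131
other non-interview (eligible) = 141.0 − 131 ≈ 10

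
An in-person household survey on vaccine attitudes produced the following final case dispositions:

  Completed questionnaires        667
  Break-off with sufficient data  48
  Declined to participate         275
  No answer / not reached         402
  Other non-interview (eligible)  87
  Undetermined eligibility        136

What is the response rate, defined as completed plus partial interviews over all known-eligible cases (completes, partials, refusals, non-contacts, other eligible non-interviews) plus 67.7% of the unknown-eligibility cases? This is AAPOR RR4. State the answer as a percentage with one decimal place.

45.5%

Num = 667 + 48 = 715
Known eligible = 667 + 48 + 275 + 402 + 87 = 1479
Estimated eligible among unknowns = 0.6770 × 136 = 92.07
Denom = 1479 + 92.07 = 1571.07
RR4 = 715 / 1571.07 = 0.4551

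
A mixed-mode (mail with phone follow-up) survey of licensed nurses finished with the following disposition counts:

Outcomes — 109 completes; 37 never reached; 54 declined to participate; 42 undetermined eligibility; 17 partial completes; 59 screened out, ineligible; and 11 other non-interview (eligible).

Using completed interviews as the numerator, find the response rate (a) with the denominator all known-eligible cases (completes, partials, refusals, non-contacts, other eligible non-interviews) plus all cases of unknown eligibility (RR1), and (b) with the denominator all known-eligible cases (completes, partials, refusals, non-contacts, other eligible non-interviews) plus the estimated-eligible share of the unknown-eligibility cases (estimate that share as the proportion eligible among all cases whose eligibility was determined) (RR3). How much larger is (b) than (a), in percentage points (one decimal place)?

Numerator: 109
Denominator: 109 + 17 + 54 + 37 + 11 + 42 = 270
RR1 = 109 / 270 = 0.4037
Determined eligible: 109 + 17 + 54 + 37 + 11 = 228
e = 228 / (228 + 59) = 228 / 287 = 0.7944
e × U: 0.7944 × 42 = 33.36
Denominator: 228 + 33.36 = 261.36
RR3 = 109 / 261.36 = 0.4170
Difference = 41.70 − 40.37 = 1.33 percentage points

1.3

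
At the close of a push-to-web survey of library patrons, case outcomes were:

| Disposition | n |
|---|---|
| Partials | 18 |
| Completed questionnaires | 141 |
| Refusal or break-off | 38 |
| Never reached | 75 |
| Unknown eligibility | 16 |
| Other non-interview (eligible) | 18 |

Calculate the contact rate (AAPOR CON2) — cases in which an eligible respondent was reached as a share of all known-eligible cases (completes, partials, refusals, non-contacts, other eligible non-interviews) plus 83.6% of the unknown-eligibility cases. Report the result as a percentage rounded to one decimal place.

Num: 141 + 18 + 38 + 18 = 215
Eligible (known): 141 + 18 + 38 + 75 + 18 = 290
e × U: 0.8360 × 16 = 13.38
Denominator: 290 + 13.38 = 303.38
CON2 = 215 / 303.38 = 0.7087

70.9%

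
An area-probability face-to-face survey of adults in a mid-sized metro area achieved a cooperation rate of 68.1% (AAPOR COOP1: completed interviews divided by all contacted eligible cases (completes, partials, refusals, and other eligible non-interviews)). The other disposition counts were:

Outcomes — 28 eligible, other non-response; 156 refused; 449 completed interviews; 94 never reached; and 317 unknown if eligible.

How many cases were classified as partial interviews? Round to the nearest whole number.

26

COOP1 = 449 / D = 0.681
D = 449 / 0.681 = 659.3
Remaining denominator categories sum to 633
partial interviews = 659.3 − 633 ≈ 26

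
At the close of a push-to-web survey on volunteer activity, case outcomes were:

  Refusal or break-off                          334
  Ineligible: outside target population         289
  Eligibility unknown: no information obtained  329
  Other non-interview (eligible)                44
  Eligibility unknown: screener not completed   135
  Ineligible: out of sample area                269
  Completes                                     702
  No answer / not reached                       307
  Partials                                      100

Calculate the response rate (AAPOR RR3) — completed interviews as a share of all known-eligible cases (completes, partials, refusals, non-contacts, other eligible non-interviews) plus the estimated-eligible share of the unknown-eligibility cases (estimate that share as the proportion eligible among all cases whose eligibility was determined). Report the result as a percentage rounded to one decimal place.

38.5%

Eligibility not determined = 135 + 329 = 464
Not eligible = 289 + 269 = 558
Numerator = 702
Determined eligible = 702 + 100 + 334 + 307 + 44 = 1487
e = 1487 / (1487 + 558) = 1487 / 2045 = 0.7271
Estimated eligible among unknowns = 0.7271 × 464 = 337.37
Base = 1487 + 337.37 = 1824.37
RR3 = 702 / 1824.37 = 0.3848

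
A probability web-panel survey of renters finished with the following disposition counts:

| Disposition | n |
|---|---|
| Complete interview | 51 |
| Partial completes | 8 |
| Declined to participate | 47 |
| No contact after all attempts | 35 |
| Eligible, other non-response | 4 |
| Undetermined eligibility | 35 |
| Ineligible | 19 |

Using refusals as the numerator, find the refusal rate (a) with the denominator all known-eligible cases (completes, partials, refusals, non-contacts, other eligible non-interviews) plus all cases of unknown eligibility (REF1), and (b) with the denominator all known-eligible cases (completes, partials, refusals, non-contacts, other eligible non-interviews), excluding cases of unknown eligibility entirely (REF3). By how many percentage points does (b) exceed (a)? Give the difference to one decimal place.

Top → 47
Denom → 51 + 8 + 47 + 35 + 4 + 35 = 180
REF1 = 47 / 180 = 0.2611
Denom → 51 + 8 + 47 + 35 + 4 = 145
REF3 = 47 / 145 = 0.3241
Difference = 32.41 − 26.11 = 6.30 percentage points

6.3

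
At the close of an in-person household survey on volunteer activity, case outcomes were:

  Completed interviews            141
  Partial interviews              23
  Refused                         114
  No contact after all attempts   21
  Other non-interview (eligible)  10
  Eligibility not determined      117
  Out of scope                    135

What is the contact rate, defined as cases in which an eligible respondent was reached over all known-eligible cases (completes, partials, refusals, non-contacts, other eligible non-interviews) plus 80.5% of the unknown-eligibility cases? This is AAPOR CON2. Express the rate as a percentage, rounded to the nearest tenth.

Top → 141 + 23 + 114 + 10 = 288
Eligible (known) → 141 + 23 + 114 + 21 + 10 = 309
Eligible share of unknowns → 0.8050 × 117 = 94.19
Denominator → 309 + 94.19 = 403.19
CON2 = 288 / 403.19 = 0.7143

71.4%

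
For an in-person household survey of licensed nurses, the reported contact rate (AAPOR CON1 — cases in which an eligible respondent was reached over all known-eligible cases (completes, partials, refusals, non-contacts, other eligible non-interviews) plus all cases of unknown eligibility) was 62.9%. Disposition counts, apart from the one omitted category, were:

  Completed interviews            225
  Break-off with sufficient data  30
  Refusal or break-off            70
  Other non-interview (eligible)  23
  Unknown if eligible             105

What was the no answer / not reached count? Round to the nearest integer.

100

Top → 225 + 30 + 70 + 23 = 348
CON1 = 348 / D = 0.629
D = 348 / 0.629 = 553.3
Other denominator terms total 453
no answer / not reached = 553.3 − 453 ≈ 100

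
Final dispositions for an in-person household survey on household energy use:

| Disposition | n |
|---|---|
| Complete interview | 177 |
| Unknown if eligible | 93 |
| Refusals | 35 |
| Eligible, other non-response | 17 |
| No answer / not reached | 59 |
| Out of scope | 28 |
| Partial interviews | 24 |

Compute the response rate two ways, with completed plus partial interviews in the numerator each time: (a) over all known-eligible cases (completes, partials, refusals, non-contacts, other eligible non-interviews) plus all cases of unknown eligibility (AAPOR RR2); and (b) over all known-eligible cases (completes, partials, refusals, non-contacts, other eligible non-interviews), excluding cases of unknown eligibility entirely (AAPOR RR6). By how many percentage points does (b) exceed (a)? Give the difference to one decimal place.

Numerator → 177 + 24 = 201
Base → 177 + 24 + 35 + 59 + 17 + 93 = 405
RR2 = 201 / 405 = 0.4963
Base → 177 + 24 + 35 + 59 + 17 = 312
RR6 = 201 / 312 = 0.6442
Difference = 64.42 − 49.63 = 14.79 percentage points

14.8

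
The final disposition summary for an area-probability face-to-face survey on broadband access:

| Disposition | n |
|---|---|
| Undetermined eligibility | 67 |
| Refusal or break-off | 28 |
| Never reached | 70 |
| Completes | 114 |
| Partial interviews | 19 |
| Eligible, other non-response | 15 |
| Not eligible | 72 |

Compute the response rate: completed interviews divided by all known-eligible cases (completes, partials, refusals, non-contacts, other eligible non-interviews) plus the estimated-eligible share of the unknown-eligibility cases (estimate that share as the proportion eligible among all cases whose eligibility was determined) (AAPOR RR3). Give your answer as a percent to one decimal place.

38.3%

Numerator = 114
Known eligible = 114 + 19 + 28 + 70 + 15 = 246
e = 246 / (246 + 72) = 246 / 318 = 0.7736
Eligible share of unknowns = 0.7736 × 67 = 51.83
Base = 246 + 51.83 = 297.83
RR3 = 114 / 297.83 = 0.3828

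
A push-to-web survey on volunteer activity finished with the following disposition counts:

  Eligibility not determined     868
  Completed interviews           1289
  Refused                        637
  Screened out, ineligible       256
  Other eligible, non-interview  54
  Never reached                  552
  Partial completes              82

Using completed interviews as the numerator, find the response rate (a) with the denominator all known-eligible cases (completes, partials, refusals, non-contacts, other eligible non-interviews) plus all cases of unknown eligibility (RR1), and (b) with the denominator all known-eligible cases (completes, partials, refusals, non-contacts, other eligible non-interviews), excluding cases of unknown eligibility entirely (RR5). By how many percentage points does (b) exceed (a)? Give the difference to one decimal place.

Top → 1289
Denominator → 1289 + 82 + 637 + 552 + 54 + 868 = 3482
RR1 = 1289 / 3482 = 0.3702
Denominator → 1289 + 82 + 637 + 552 + 54 = 2614
RR5 = 1289 / 2614 = 0.4931
Difference = 49.31 − 37.02 = 12.29 percentage points

12.3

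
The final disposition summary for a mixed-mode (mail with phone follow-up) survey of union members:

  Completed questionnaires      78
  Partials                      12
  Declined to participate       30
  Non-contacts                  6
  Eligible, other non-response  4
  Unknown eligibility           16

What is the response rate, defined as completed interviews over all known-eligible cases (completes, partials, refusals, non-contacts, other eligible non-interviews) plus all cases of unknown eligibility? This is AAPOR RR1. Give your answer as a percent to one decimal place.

53.4%

Top: 78
Denominator: 78 + 12 + 30 + 6 + 4 + 16 = 146
RR1 = 78 / 146 = 0.5342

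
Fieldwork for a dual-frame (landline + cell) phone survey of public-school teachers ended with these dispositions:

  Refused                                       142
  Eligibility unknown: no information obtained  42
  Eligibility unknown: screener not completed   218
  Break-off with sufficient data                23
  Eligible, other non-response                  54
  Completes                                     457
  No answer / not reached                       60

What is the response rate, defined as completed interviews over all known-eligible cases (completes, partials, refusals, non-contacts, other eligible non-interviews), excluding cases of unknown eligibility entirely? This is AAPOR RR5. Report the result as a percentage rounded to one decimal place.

Undetermined eligibility = 218 + 42 = 260
Numerator = 457
Denom = 457 + 23 + 142 + 60 + 54 = 736
RR5 = 457 / 736 = 0.6209

62.1%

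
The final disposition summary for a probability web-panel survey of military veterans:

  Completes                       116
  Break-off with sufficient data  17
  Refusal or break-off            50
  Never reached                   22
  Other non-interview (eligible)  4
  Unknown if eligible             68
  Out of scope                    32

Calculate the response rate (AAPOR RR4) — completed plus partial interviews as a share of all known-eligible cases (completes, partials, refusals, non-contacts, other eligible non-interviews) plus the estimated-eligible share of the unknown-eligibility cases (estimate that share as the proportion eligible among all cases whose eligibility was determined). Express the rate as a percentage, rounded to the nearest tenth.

49.6%

Num = 116 + 17 = 133
Eligible (known) = 116 + 17 + 50 + 22 + 4 = 209
e = 209 / (209 + 32) = 209 / 241 = 0.8672
Estimated eligible among unknowns = 0.8672 × 68 = 58.97
Denominator = 209 + 58.97 = 267.97
RR4 = 133 / 267.97 = 0.4963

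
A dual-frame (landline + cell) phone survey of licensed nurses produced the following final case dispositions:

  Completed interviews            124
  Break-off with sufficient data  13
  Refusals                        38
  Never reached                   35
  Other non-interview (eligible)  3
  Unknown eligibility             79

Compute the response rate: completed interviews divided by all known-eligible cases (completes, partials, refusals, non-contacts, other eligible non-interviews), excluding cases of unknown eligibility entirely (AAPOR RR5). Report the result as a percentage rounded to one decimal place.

Numerator = 124
Base = 124 + 13 + 38 + 35 + 3 = 213
RR5 = 124 / 213 = 0.5822

58.2%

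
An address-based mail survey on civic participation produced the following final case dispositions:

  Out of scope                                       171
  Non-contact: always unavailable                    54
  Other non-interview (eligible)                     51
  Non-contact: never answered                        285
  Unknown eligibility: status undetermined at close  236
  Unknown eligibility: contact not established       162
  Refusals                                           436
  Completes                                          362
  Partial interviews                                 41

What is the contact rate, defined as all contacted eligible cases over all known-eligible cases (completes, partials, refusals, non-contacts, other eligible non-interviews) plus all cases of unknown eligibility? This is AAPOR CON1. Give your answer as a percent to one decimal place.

Non-contacts = 285 + 54 = 339
Unknown if eligible = 162 + 236 = 398
Numerator = 362 + 41 + 436 + 51 = 890
Denominator = 362 + 41 + 436 + 339 + 51 + 398 = 1627
CON1 = 890 / 1627 = 0.5470

54.7%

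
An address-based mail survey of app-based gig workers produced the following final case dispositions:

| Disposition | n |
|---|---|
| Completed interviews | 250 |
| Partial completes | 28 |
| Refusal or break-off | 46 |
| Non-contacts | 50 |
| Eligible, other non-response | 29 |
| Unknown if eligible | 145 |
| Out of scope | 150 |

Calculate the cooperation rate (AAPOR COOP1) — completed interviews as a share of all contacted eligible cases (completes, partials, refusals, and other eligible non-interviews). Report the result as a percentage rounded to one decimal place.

Num = 250
Base = 250 + 28 + 46 + 29 = 353
COOP1 = 250 / 353 = 0.7082

70.8%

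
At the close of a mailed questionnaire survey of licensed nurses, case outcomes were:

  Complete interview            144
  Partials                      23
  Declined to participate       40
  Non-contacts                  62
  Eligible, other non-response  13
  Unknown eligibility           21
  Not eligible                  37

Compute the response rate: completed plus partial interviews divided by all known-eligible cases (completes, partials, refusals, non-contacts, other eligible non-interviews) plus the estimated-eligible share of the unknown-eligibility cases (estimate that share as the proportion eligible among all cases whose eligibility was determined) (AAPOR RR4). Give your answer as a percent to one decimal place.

Num = 144 + 23 = 167
Known eligible = 144 + 23 + 40 + 62 + 13 = 282
e = 282 / (282 + 37) = 282 / 319 = 0.8840
e × U = 0.8840 × 21 = 18.56
Base = 282 + 18.56 = 300.56
RR4 = 167 / 300.56 = 0.5556

55.6%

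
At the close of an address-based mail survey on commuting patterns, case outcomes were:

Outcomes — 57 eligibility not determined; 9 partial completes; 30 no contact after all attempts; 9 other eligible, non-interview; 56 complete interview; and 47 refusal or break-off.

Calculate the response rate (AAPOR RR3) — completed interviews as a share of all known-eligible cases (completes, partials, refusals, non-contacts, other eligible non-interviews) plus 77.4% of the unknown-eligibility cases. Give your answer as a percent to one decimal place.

Numerator → 56
Known eligible → 56 + 9 + 47 + 30 + 9 = 151
Estimated eligible among unknowns → 0.7740 × 57 = 44.12
Base → 151 + 44.12 = 195.12
RR3 = 56 / 195.12 = 0.2870

28.7%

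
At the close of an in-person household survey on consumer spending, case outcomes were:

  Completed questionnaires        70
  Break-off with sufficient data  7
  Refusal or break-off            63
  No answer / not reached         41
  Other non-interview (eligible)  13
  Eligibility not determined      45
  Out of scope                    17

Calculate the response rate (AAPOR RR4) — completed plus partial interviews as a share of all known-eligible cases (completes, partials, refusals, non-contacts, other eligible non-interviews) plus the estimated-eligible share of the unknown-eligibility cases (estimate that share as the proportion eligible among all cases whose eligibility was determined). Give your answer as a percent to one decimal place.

Num → 70 + 7 = 77
Eligible (known) → 70 + 7 + 63 + 41 + 13 = 194
e = 194 / (194 + 17) = 194 / 211 = 0.9194
Estimated eligible among unknowns → 0.9194 × 45 = 41.37
Denom → 194 + 41.37 = 235.37
RR4 = 77 / 235.37 = 0.3271

32.7%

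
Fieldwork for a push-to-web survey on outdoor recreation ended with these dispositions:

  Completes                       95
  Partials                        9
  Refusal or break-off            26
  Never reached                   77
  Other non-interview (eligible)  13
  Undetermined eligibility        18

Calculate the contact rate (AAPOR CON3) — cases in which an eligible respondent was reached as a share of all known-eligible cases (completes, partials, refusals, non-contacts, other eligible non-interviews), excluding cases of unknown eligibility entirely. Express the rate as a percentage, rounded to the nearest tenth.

Numerator: 95 + 9 + 26 + 13 = 143
Denominator: 95 + 9 + 26 + 77 + 13 = 220
CON3 = 143 / 220 = 0.6500

65.0%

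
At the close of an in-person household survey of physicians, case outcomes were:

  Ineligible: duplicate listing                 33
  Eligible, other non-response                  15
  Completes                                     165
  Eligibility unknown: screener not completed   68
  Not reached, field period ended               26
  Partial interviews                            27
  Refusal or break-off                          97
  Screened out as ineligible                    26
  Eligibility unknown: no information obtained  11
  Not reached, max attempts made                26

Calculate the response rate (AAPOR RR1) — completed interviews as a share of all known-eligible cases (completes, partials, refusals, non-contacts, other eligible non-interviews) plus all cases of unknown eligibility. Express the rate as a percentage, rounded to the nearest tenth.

37.9%

Non-contacts = 26 + 26 = 52
Unknown if eligible = 68 + 11 = 79
Not eligible = 26 + 33 = 59
Num = 165
Denom = 165 + 27 + 97 + 52 + 15 + 79 = 435
RR1 = 165 / 435 = 0.3793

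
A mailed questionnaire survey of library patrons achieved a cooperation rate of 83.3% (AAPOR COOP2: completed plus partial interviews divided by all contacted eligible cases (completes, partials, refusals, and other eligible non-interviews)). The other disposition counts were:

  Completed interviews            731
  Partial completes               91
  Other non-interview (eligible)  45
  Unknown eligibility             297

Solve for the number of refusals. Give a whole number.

120

Num = 731 + 91 = 822
COOP2 = 822 / D = 0.833
D = 822 / 0.833 = 986.8
Remaining denominator categories sum to 867
refusals = 986.8 − 867 ≈ 120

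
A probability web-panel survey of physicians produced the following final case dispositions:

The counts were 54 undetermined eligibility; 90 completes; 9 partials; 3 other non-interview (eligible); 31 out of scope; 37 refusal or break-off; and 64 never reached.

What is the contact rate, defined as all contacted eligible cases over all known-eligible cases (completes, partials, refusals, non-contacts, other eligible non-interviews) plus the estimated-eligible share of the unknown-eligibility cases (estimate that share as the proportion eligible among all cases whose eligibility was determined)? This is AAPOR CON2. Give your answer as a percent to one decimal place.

55.6%

Num → 90 + 9 + 37 + 3 = 139
Known eligible → 90 + 9 + 37 + 64 + 3 = 203
e = 203 / (203 + 31) = 203 / 234 = 0.8675
e × U → 0.8675 × 54 = 46.85
Base → 203 + 46.85 = 249.85
CON2 = 139 / 249.85 = 0.5563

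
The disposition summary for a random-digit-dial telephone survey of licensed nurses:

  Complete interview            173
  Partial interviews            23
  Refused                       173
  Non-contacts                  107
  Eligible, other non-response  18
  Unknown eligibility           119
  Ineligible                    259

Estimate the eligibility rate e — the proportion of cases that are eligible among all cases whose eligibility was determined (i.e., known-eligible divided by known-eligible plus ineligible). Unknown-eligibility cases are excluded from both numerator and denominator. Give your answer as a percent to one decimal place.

65.6%

Eligible (known): 173 + 23 + 173 + 107 + 18 = 494
e = 494 / (494 + 259) = 494 / 753 = 0.6560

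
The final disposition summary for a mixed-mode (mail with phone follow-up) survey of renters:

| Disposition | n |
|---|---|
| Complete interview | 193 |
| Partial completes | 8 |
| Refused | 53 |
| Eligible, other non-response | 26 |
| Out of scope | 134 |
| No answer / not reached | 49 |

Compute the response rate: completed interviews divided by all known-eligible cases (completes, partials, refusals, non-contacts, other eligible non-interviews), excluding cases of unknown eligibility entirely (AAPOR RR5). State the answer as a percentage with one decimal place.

58.7%

Top = 193
Base = 193 + 8 + 53 + 49 + 26 = 329
RR5 = 193 / 329 = 0.5866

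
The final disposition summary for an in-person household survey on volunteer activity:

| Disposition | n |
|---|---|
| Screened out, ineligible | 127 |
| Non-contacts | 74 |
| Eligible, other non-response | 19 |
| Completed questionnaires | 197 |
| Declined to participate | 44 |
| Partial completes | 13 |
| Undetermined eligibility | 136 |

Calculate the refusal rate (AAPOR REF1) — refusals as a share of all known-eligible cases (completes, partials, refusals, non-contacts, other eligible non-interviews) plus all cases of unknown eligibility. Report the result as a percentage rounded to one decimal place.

9.1%

Top: 44
Denom: 197 + 13 + 44 + 74 + 19 + 136 = 483
REF1 = 44 / 483 = 0.0911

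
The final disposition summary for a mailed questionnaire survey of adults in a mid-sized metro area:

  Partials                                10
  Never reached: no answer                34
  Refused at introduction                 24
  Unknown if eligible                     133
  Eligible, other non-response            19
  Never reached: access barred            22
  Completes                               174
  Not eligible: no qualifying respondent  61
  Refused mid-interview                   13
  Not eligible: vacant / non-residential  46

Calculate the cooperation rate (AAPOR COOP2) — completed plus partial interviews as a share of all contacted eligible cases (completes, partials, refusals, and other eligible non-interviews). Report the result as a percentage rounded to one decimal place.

76.7%

Refusal or break-off = 24 + 13 = 37
Non-contacts = 34 + 22 = 56
Out of scope = 61 + 46 = 107
Numerator → 174 + 10 = 184
Denominator → 174 + 10 + 37 + 19 = 240
COOP2 = 184 / 240 = 0.7667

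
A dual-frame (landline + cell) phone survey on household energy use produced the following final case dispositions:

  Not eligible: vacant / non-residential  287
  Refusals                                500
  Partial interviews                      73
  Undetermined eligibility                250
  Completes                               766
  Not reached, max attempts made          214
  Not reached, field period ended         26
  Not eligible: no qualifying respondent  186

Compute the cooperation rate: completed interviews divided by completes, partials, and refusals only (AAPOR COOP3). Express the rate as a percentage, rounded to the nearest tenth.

No answer / not reached = 26 + 214 = 240
Ineligible = 186 + 287 = 473
Numerator = 766
Denom = 766 + 73 + 500 = 1339
COOP3 = 766 / 1339 = 0.5721

57.2%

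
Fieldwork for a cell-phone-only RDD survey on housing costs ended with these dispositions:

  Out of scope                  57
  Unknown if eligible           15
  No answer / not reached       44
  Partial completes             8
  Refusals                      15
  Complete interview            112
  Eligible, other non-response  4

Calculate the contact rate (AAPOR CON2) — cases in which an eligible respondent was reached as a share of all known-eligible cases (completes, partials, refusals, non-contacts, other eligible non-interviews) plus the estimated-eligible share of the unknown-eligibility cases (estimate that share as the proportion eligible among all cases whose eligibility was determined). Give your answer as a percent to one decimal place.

71.5%

Num → 112 + 8 + 15 + 4 = 139
Eligible (known) → 112 + 8 + 15 + 44 + 4 = 183
e = 183 / (183 + 57) = 183 / 240 = 0.7625
Eligible share of unknowns → 0.7625 × 15 = 11.44
Denominator → 183 + 11.44 = 194.44
CON2 = 139 / 194.44 = 0.7149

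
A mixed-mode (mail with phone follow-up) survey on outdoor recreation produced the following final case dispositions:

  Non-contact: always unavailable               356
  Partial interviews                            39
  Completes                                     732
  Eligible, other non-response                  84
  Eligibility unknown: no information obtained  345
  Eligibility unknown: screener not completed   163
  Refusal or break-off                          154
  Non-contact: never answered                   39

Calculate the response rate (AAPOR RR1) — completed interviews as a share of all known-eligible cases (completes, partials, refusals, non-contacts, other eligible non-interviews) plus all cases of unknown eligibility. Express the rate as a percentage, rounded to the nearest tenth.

Never reached = 39 + 356 = 395
Unknown if eligible = 163 + 345 = 508
Top: 732
Base: 732 + 39 + 154 + 395 + 84 + 508 = 1912
RR1 = 732 / 1912 = 0.3828

38.3%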